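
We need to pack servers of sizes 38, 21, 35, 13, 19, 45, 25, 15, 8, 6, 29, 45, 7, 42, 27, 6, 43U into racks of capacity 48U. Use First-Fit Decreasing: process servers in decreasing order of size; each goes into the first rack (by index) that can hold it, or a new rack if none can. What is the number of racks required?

10

Sorted descending: 45, 45, 43, 42, 38, 35, 29, 27, 25, 21, 19, 15, 13, 8, 7, 6, 6.
rack 1: place 45U, 3U left
rack 2: place 45U, 3U left
rack 3: place 43U, 5U left
rack 4: place 42U, 6U left
rack 5: place 38U, 10U left
rack 6: place 35U, 13U left
rack 7: place 29U, 19U left
rack 8: place 27U, 21U left
rack 9: place 25U, 23U left
rack 8: place 21U, 0U left
rack 7: place 19U, 0U left
rack 9: place 15U, 8U left
rack 6: place 13U, 0U left
rack 5: place 8U, 2U left
rack 9: place 7U, 1U left
rack 4: place 6U, 0U left
rack 10: place 6U, 42U left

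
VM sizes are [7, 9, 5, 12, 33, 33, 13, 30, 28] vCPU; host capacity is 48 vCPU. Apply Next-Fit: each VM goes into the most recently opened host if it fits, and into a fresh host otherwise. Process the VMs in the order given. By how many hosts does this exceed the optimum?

1

Next-Fit: [7,9,5,12] [33] [33,13] [30] [28] → 5 hosts.
Total size 170 vCPU; any packing needs at least ⌈170/48⌉ = 4 hosts.
An optimal packing achieves that bound: [33,13] [33,12] [30,9,7] [28,5] → 4 hosts.
Excess: 5 − 4 = 1.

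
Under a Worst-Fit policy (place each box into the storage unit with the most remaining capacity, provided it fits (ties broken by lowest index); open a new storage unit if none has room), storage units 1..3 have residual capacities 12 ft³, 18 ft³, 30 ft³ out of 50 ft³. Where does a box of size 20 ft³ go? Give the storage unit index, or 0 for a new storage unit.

3

Storage units with room: storage unit 3 (30 ft³).
Most room is storage unit 3 with 30 ft³ free.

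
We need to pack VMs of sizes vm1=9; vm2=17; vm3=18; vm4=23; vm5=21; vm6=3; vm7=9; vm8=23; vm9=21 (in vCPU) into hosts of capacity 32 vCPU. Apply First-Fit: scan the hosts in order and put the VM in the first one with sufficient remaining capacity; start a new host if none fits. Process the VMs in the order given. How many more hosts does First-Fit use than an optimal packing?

0

First-Fit: [9,17,3] [18,9] [23] [21] [23] [21] → 6 hosts.
6 VMs exceed 16 vCPU (half the capacity), and no two of those can share a host, so at least 6 hosts are needed.
So 6 is already optimal.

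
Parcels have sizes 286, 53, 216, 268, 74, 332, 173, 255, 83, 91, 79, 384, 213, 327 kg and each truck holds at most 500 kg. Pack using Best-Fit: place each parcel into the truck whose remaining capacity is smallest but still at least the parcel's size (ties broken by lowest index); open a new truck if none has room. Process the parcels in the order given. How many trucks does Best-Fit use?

7

286 kg → truck 1 (remaining 214 kg)
53 kg → truck 1 (remaining 161 kg)
216 kg → truck 2 (remaining 284 kg)
268 kg → truck 2 (remaining 16 kg)
74 kg → truck 1 (remaining 87 kg)
332 kg → truck 3 (remaining 168 kg)
173 kg → truck 4 (remaining 327 kg)
255 kg → truck 4 (remaining 72 kg)
83 kg → truck 1 (remaining 4 kg)
91 kg → truck 3 (remaining 77 kg)
79 kg → truck 5 (remaining 421 kg)
384 kg → truck 5 (remaining 37 kg)
213 kg → truck 6 (remaining 287 kg)
327 kg → truck 7 (remaining 173 kg)
Final trucks: [286,53,74,83] [216,268] [332,91] [173,255] [79,384] [213] [327].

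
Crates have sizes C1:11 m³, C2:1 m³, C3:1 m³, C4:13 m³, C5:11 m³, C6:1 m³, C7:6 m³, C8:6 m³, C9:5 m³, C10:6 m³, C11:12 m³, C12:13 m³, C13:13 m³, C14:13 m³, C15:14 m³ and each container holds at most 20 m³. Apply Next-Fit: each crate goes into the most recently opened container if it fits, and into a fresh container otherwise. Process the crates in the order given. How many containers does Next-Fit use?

C1 (11 m³) → container 1 (remaining 9 m³)
C2 (1 m³) → container 1 (remaining 8 m³)
C3 (1 m³) → container 1 (remaining 7 m³)
C4 (13 m³) → container 2 (remaining 7 m³)
C5 (11 m³) → container 3 (remaining 9 m³)
C6 (1 m³) → container 3 (remaining 8 m³)
C7 (6 m³) → container 3 (remaining 2 m³)
C8 (6 m³) → container 4 (remaining 14 m³)
C9 (5 m³) → container 4 (remaining 9 m³)
C10 (6 m³) → container 4 (remaining 3 m³)
C11 (12 m³) → container 5 (remaining 8 m³)
C12 (13 m³) → container 6 (remaining 7 m³)
C13 (13 m³) → container 7 (remaining 7 m³)
C14 (13 m³) → container 8 (remaining 7 m³)
C15 (14 m³) → container 9 (remaining 6 m³)

9 containers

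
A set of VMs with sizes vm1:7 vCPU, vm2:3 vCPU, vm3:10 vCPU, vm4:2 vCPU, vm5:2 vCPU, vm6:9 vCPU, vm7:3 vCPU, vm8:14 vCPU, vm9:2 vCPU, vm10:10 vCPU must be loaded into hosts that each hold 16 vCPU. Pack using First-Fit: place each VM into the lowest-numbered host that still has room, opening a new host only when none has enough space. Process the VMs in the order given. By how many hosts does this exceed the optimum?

1

First-Fit: [7,3,2,2,2] [10,3] [9] [14] [10] → 5 hosts.
Total size 62 vCPU; any packing needs at least ⌈62/16⌉ = 4 hosts.
An optimal packing achieves that bound: [14,2] [10,3,3] [10,2,2] [9,7] → 4 hosts.
Excess: 5 − 4 = 1.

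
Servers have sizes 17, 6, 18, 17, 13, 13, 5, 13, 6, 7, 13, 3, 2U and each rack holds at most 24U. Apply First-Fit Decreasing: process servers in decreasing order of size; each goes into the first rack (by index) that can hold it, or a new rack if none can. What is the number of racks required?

7

Sorted descending: 18, 17, 17, 13, 13, 13, 13, 7, 6, 6, 5, 3, 2.
18U → rack 1 (remaining 6U)
17U → rack 2 (remaining 7U)
17U → rack 3 (remaining 7U)
13U → rack 4 (remaining 11U)
13U → rack 5 (remaining 11U)
13U → rack 6 (remaining 11U)
13U → rack 7 (remaining 11U)
7U → rack 2 (remaining 0U)
6U → rack 1 (remaining 0U)
6U → rack 3 (remaining 1U)
5U → rack 4 (remaining 6U)
3U → rack 4 (remaining 3U)
2U → rack 4 (remaining 1U)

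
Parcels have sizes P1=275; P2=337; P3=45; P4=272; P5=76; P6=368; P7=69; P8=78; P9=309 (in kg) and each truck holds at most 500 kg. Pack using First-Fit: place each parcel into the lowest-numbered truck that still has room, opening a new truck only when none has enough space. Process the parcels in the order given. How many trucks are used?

5

Put P1 (275 kg) in truck 1; 225 kg remain.
Put P2 (337 kg) in truck 2; 163 kg remain.
Put P3 (45 kg) in truck 1; 180 kg remain.
Put P4 (272 kg) in truck 3; 228 kg remain.
Put P5 (76 kg) in truck 1; 104 kg remain.
Put P6 (368 kg) in truck 4; 132 kg remain.
Put P7 (69 kg) in truck 1; 35 kg remain.
Put P8 (78 kg) in truck 2; 85 kg remain.
Put P9 (309 kg) in truck 5; 191 kg remain.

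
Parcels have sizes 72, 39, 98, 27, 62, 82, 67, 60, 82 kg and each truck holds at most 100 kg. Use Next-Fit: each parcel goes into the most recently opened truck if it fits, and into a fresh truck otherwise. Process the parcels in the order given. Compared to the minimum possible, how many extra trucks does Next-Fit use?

Next-Fit: [72] [39] [98] [27,62] [82] [67] [60] [82] → 8 trucks.
7 parcels exceed 50 kg (half the capacity), and no two of those can share a truck, so at least 7 trucks are needed.
An optimal packing achieves that bound: [98] [82] [82] [72,27] [67] [62] [60,39] → 7 trucks.
Excess: 8 − 7 = 1.

1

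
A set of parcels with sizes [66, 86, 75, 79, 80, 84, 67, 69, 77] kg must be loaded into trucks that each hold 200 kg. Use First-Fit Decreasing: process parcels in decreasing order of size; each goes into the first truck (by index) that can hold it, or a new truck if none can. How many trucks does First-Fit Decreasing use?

5

Sorted descending: 86, 84, 80, 79, 77, 75, 69, 67, 66.
truck 1: place 86 kg, 114 kg left
truck 1: place 84 kg, 30 kg left
truck 2: place 80 kg, 120 kg left
truck 2: place 79 kg, 41 kg left
truck 3: place 77 kg, 123 kg left
truck 3: place 75 kg, 48 kg left
truck 4: place 69 kg, 131 kg left
truck 4: place 67 kg, 64 kg left
truck 5: place 66 kg, 134 kg left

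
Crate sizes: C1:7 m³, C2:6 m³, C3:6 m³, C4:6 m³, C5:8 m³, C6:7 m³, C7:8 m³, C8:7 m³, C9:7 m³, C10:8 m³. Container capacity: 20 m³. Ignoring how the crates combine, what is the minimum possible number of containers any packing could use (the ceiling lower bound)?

Total size = 7 + 6 + 6 + 6 + 8 + 7 + 8 + 7 + 7 + 8 = 70 m³.
⌈70 / 20⌉ = 4.

4 containers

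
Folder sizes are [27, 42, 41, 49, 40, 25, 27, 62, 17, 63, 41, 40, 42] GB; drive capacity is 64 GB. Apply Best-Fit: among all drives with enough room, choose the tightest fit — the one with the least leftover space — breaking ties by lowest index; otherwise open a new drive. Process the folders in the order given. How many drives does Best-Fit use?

drive 1: place 27 GB, 37 GB left
drive 2: place 42 GB, 22 GB left
drive 3: place 41 GB, 23 GB left
drive 4: place 49 GB, 15 GB left
drive 5: place 40 GB, 24 GB left
drive 1: place 25 GB, 12 GB left
drive 6: place 27 GB, 37 GB left
drive 7: place 62 GB, 2 GB left
drive 2: place 17 GB, 5 GB left
drive 8: place 63 GB, 1 GB left
drive 9: place 41 GB, 23 GB left
drive 10: place 40 GB, 24 GB left
drive 11: place 42 GB, 22 GB left
Final drives: [27,25] [42,17] [41] [49] [40] [27] [62] [63] [41] [40] [42].

11 drives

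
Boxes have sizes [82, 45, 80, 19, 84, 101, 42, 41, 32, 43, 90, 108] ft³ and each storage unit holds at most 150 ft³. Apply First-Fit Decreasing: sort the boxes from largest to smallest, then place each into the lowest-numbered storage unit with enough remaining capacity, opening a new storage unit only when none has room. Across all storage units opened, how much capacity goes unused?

Sorted descending: 108, 101, 90, 84, 82, 80, 45, 43, 42, 41, 32, 19.
Put 108 ft³ in storage unit 1; 42 ft³ remain.
Put 101 ft³ in storage unit 2; 49 ft³ remain.
Put 90 ft³ in storage unit 3; 60 ft³ remain.
Put 84 ft³ in storage unit 4; 66 ft³ remain.
Put 82 ft³ in storage unit 5; 68 ft³ remain.
Put 80 ft³ in storage unit 6; 70 ft³ remain.
Put 45 ft³ in storage unit 2; 4 ft³ remain.
Put 43 ft³ in storage unit 3; 17 ft³ remain.
Put 42 ft³ in storage unit 1; 0 ft³ remain.
Put 41 ft³ in storage unit 4; 25 ft³ remain.
Put 32 ft³ in storage unit 5; 36 ft³ remain.
Put 19 ft³ in storage unit 4; 6 ft³ remain.
6 storage units × 150 ft³ = 900 ft³; used 767 ft³; unused 133 ft³.

133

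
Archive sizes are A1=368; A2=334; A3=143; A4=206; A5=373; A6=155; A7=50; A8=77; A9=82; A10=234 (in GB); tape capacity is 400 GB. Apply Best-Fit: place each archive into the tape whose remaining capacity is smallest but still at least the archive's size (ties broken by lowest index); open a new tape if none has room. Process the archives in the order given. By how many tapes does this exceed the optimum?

0

Best-Fit: [368] [334] [143,206,50] [373] [155,77,82] [234] → 6 tapes.
Total size 2022 GB; any packing needs at least ⌈2022/400⌉ = 6 tapes.
So 6 is already optimal.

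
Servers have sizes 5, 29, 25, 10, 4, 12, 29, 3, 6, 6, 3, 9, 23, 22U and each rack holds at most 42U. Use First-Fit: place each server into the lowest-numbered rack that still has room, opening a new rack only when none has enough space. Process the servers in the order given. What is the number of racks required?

5

Put 5U in rack 1; 37U remain.
Put 29U in rack 1; 8U remain.
Put 25U in rack 2; 17U remain.
Put 10U in rack 2; 7U remain.
Put 4U in rack 1; 4U remain.
Put 12U in rack 3; 30U remain.
Put 29U in rack 3; 1U remain.
Put 3U in rack 1; 1U remain.
Put 6U in rack 2; 1U remain.
Put 6U in rack 4; 36U remain.
Put 3U in rack 4; 33U remain.
Put 9U in rack 4; 24U remain.
Put 23U in rack 4; 1U remain.
Put 22U in rack 5; 20U remain.
Final racks: [5,29,4,3] [25,10,6] [12,29] [6,3,9,23] [22].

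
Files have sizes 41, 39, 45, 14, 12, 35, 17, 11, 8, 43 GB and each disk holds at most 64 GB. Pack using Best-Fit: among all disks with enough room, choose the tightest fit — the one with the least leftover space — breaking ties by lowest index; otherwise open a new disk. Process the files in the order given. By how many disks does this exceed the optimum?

0

Best-Fit: [41,12,11] [39,17,8] [45,14] [35] [43] → 5 disks.
Total size 265 GB; any packing needs at least ⌈265/64⌉ = 5 disks.
So 5 is already optimal.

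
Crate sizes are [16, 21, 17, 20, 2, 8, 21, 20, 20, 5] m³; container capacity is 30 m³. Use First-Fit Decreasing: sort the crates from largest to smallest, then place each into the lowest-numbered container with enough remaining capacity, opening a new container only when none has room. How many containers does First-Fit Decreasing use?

7 containers

Sorted descending: 21, 21, 20, 20, 20, 17, 16, 8, 5, 2.
Put 21 m³ in container 1; 9 m³ remain.
Put 21 m³ in container 2; 9 m³ remain.
Put 20 m³ in container 3; 10 m³ remain.
Put 20 m³ in container 4; 10 m³ remain.
Put 20 m³ in container 5; 10 m³ remain.
Put 17 m³ in container 6; 13 m³ remain.
Put 16 m³ in container 7; 14 m³ remain.
Put 8 m³ in container 1; 1 m³ remain.
Put 5 m³ in container 2; 4 m³ remain.
Put 2 m³ in container 2; 2 m³ remain.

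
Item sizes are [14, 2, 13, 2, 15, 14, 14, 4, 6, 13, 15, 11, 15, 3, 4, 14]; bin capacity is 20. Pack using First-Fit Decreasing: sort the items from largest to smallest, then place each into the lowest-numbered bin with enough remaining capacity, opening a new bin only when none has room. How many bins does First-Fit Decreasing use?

10 bins

Sorted descending: 15, 15, 15, 14, 14, 14, 14, 13, 13, 11, 6, 4, 4, 3, 2, 2.
bin 1: place 15, 5 left
bin 2: place 15, 5 left
bin 3: place 15, 5 left
bin 4: place 14, 6 left
bin 5: place 14, 6 left
bin 6: place 14, 6 left
bin 7: place 14, 6 left
bin 8: place 13, 7 left
bin 9: place 13, 7 left
bin 10: place 11, 9 left
bin 4: place 6, 0 left
bin 1: place 4, 1 left
bin 2: place 4, 1 left
bin 3: place 3, 2 left
bin 3: place 2, 0 left
bin 5: place 2, 4 left
Final bins: [15,4] [15,4] [15,3,2] [14,6] [14,2] [14] [14] [13] [13] [11].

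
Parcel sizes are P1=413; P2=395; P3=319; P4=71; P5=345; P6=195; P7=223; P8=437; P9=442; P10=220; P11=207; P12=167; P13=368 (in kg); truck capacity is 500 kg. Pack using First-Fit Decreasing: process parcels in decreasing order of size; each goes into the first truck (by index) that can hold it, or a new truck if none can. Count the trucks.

Sorted descending: 442, 437, 413, 395, 368, 345, 319, 223, 220, 207, 195, 167, 71.
truck 1: place 442 kg, 58 kg left
truck 2: place 437 kg, 63 kg left
truck 3: place 413 kg, 87 kg left
truck 4: place 395 kg, 105 kg left
truck 5: place 368 kg, 132 kg left
truck 6: place 345 kg, 155 kg left
truck 7: place 319 kg, 181 kg left
truck 8: place 223 kg, 277 kg left
truck 8: place 220 kg, 57 kg left
truck 9: place 207 kg, 293 kg left
truck 9: place 195 kg, 98 kg left
truck 7: place 167 kg, 14 kg left
truck 3: place 71 kg, 16 kg left
Final trucks: [442] [437] [413,71] [395] [368] [345] [319,167] [223,220] [207,195].

9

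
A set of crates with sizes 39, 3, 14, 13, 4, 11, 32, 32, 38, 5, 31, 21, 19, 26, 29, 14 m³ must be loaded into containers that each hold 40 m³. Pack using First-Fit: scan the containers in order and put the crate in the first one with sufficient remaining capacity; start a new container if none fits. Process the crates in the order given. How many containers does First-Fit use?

39 m³ → container 1 (remaining 1 m³)
3 m³ → container 2 (remaining 37 m³)
14 m³ → container 2 (remaining 23 m³)
13 m³ → container 2 (remaining 10 m³)
4 m³ → container 2 (remaining 6 m³)
11 m³ → container 3 (remaining 29 m³)
32 m³ → container 4 (remaining 8 m³)
32 m³ → container 5 (remaining 8 m³)
38 m³ → container 6 (remaining 2 m³)
5 m³ → container 2 (remaining 1 m³)
31 m³ → container 7 (remaining 9 m³)
21 m³ → container 3 (remaining 8 m³)
19 m³ → container 8 (remaining 21 m³)
26 m³ → container 9 (remaining 14 m³)
29 m³ → container 10 (remaining 11 m³)
14 m³ → container 8 (remaining 7 m³)

10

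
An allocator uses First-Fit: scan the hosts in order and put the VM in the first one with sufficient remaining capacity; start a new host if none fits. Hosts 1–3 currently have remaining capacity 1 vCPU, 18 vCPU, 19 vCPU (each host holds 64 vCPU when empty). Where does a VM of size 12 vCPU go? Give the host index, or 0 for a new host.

2

Hosts with room: host 2 (18 vCPU), host 3 (19 vCPU).
The first with room is host 2.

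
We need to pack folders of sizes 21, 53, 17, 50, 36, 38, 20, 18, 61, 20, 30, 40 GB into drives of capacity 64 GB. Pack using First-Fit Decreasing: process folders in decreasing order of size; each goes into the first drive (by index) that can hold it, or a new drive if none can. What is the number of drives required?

Sorted descending: 61, 53, 50, 40, 38, 36, 30, 21, 20, 20, 18, 17.
61 GB → drive 1 (remaining 3 GB)
53 GB → drive 2 (remaining 11 GB)
50 GB → drive 3 (remaining 14 GB)
40 GB → drive 4 (remaining 24 GB)
38 GB → drive 5 (remaining 26 GB)
36 GB → drive 6 (remaining 28 GB)
30 GB → drive 7 (remaining 34 GB)
21 GB → drive 4 (remaining 3 GB)
20 GB → drive 5 (remaining 6 GB)
20 GB → drive 6 (remaining 8 GB)
18 GB → drive 7 (remaining 16 GB)
17 GB → drive 8 (remaining 47 GB)
Final drives: [61] [53] [50] [40,21] [38,20] [36,20] [30,18] [17].

8 drives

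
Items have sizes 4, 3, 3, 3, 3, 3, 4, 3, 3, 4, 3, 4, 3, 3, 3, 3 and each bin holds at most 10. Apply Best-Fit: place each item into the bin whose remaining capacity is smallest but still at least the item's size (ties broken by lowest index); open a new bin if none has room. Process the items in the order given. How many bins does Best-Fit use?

6

bin 1: place 4, 6 left
bin 1: place 3, 3 left
bin 1: place 3, 0 left
bin 2: place 3, 7 left
bin 2: place 3, 4 left
bin 2: place 3, 1 left
bin 3: place 4, 6 left
bin 3: place 3, 3 left
bin 3: place 3, 0 left
bin 4: place 4, 6 left
bin 4: place 3, 3 left
bin 5: place 4, 6 left
bin 4: place 3, 0 left
bin 5: place 3, 3 left
bin 5: place 3, 0 left
bin 6: place 3, 7 left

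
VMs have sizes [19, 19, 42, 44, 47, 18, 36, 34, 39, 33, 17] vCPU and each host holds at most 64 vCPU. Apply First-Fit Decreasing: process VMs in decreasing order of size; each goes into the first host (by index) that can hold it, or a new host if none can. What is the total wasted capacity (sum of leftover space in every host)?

100

Sorted descending: 47, 44, 42, 39, 36, 34, 33, 19, 19, 18, 17.
host 1: place 47 vCPU, 17 vCPU left
host 2: place 44 vCPU, 20 vCPU left
host 3: place 42 vCPU, 22 vCPU left
host 4: place 39 vCPU, 25 vCPU left
host 5: place 36 vCPU, 28 vCPU left
host 6: place 34 vCPU, 30 vCPU left
host 7: place 33 vCPU, 31 vCPU left
host 2: place 19 vCPU, 1 vCPU left
host 3: place 19 vCPU, 3 vCPU left
host 4: place 18 vCPU, 7 vCPU left
host 1: place 17 vCPU, 0 vCPU left
7 hosts × 64 vCPU = 448 vCPU; used 348 vCPU; unused 100 vCPU.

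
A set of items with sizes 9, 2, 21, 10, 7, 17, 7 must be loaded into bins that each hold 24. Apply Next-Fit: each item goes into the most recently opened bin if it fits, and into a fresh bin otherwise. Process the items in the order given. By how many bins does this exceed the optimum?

Next-Fit: [9,2] [21] [10,7] [17,7] → 4 bins.
Total size 73; any packing needs at least ⌈73/24⌉ = 4 bins.
So 4 is already optimal.

0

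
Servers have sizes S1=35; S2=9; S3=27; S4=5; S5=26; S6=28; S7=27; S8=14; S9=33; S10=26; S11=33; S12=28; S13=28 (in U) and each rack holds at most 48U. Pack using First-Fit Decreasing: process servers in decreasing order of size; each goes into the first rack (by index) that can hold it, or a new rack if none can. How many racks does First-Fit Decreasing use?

10

Sorted descending: 35, 33, 33, 28, 28, 28, 27, 27, 26, 26, 14, 9, 5.
rack 1: place 35U, 13U left
rack 2: place 33U, 15U left
rack 3: place 33U, 15U left
rack 4: place 28U, 20U left
rack 5: place 28U, 20U left
rack 6: place 28U, 20U left
rack 7: place 27U, 21U left
rack 8: place 27U, 21U left
rack 9: place 26U, 22U left
rack 10: place 26U, 22U left
rack 2: place 14U, 1U left
rack 1: place 9U, 4U left
rack 3: place 5U, 10U left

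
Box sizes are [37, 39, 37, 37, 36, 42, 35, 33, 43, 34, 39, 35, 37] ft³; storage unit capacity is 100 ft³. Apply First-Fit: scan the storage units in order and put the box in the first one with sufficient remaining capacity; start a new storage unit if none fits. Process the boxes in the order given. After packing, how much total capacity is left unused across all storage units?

216

Put 37 ft³ in storage unit 1; 63 ft³ remain.
Put 39 ft³ in storage unit 1; 24 ft³ remain.
Put 37 ft³ in storage unit 2; 63 ft³ remain.
Put 37 ft³ in storage unit 2; 26 ft³ remain.
Put 36 ft³ in storage unit 3; 64 ft³ remain.
Put 42 ft³ in storage unit 3; 22 ft³ remain.
Put 35 ft³ in storage unit 4; 65 ft³ remain.
Put 33 ft³ in storage unit 4; 32 ft³ remain.
Put 43 ft³ in storage unit 5; 57 ft³ remain.
Put 34 ft³ in storage unit 5; 23 ft³ remain.
Put 39 ft³ in storage unit 6; 61 ft³ remain.
Put 35 ft³ in storage unit 6; 26 ft³ remain.
Put 37 ft³ in storage unit 7; 63 ft³ remain.
7 storage units × 100 ft³ = 700 ft³; used 484 ft³; unused 216 ft³.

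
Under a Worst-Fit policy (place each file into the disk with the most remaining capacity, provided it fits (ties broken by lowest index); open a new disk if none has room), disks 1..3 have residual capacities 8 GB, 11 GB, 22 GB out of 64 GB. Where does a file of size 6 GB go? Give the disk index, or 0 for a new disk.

Disks with room: disk 1 (8 GB), disk 2 (11 GB), disk 3 (22 GB).
Most room is disk 3 with 22 GB free.

3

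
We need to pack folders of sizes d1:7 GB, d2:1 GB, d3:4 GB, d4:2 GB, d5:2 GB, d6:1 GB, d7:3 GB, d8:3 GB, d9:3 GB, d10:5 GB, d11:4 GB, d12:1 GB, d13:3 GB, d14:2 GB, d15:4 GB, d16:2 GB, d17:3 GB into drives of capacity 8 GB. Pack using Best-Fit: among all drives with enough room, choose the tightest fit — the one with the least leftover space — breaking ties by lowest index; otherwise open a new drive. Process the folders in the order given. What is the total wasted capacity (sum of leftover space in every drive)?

d1 (7 GB) → drive 1 (remaining 1 GB)
d2 (1 GB) → drive 1 (remaining 0 GB)
d3 (4 GB) → drive 2 (remaining 4 GB)
d4 (2 GB) → drive 2 (remaining 2 GB)
d5 (2 GB) → drive 2 (remaining 0 GB)
d6 (1 GB) → drive 3 (remaining 7 GB)
d7 (3 GB) → drive 3 (remaining 4 GB)
d8 (3 GB) → drive 3 (remaining 1 GB)
d9 (3 GB) → drive 4 (remaining 5 GB)
d10 (5 GB) → drive 4 (remaining 0 GB)
d11 (4 GB) → drive 5 (remaining 4 GB)
d12 (1 GB) → drive 3 (remaining 0 GB)
d13 (3 GB) → drive 5 (remaining 1 GB)
d14 (2 GB) → drive 6 (remaining 6 GB)
d15 (4 GB) → drive 6 (remaining 2 GB)
d16 (2 GB) → drive 6 (remaining 0 GB)
d17 (3 GB) → drive 7 (remaining 5 GB)
7 drives × 8 GB = 56 GB; used 50 GB; unused 6 GB.

6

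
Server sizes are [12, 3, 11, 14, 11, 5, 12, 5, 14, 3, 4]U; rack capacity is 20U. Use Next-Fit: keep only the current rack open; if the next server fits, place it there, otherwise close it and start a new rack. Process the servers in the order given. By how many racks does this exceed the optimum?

1

Next-Fit: [12,3] [11] [14] [11,5] [12,5] [14,3] [4] → 7 racks.
6 servers exceed 10U (half the capacity), and no two of those can share a rack, so at least 6 racks are needed.
An optimal packing achieves that bound: [14,5] [14,5] [12,4,3] [12,3] [11] [11] → 6 racks.
Excess: 7 − 6 = 1.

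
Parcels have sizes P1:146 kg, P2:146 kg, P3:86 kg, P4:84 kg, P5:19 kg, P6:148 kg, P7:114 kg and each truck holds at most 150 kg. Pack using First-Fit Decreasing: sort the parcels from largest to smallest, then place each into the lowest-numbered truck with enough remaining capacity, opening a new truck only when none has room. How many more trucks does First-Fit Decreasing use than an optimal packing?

0

First-Fit Decreasing: [148] [146] [146] [114,19] [86] [84] → 6 trucks.
6 parcels exceed 75 kg (half the capacity), and no two of those can share a truck, so at least 6 trucks are needed.
So 6 is already optimal.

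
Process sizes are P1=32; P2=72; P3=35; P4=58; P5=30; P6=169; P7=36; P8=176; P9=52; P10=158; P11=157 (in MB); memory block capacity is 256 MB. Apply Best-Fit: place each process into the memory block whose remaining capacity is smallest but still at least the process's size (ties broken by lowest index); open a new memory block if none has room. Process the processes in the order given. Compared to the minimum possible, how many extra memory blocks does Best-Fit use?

1

Best-Fit: [32,72,35,58,30] [169,36] [176,52] [158] [157] → 5 memory blocks.
Total size 975 MB; any packing needs at least ⌈975/256⌉ = 4 memory blocks.
An optimal packing achieves that bound: [176,72] [169,58] [158,52,36] [157,35,32,30] → 4 memory blocks.
Excess: 5 − 4 = 1.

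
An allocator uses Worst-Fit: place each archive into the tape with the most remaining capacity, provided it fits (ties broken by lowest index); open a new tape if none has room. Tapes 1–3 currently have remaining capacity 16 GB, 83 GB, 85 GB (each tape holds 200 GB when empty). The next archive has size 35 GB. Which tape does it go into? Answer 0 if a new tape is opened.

Tapes with room: tape 2 (83 GB), tape 3 (85 GB).
Most room is tape 3 with 85 GB free.

3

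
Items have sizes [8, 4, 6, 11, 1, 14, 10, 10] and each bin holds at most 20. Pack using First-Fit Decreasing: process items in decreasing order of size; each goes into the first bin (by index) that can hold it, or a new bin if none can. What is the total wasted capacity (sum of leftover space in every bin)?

Sorted descending: 14, 11, 10, 10, 8, 6, 4, 1.
Put 14 in bin 1; 6 remain.
Put 11 in bin 2; 9 remain.
Put 10 in bin 3; 10 remain.
Put 10 in bin 3; 0 remain.
Put 8 in bin 2; 1 remain.
Put 6 in bin 1; 0 remain.
Put 4 in bin 4; 16 remain.
Put 1 in bin 2; 0 remain.
4 bins × 20 = 80; used 64; unused 16.

16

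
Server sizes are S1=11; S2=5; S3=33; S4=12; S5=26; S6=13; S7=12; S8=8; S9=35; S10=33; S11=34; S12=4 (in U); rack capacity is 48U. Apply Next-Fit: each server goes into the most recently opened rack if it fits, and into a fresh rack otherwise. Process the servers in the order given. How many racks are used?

7 racks

rack 1: place S1 (11U), 37U left
rack 1: place S2 (5U), 32U left
rack 2: place S3 (33U), 15U left
rack 2: place S4 (12U), 3U left
rack 3: place S5 (26U), 22U left
rack 3: place S6 (13U), 9U left
rack 4: place S7 (12U), 36U left
rack 4: place S8 (8U), 28U left
rack 5: place S9 (35U), 13U left
rack 6: place S10 (33U), 15U left
rack 7: place S11 (34U), 14U left
rack 7: place S12 (4U), 10U left
Final racks: [11,5] [33,12] [26,13] [12,8] [35] [33] [34,4].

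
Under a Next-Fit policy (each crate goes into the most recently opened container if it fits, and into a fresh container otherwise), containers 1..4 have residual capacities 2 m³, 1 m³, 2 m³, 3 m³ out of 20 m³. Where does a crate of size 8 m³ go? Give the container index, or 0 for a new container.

Next-Fit only looks at container 4, which has 3 m³ free.
8 m³ does not fit, so a new container is opened.

0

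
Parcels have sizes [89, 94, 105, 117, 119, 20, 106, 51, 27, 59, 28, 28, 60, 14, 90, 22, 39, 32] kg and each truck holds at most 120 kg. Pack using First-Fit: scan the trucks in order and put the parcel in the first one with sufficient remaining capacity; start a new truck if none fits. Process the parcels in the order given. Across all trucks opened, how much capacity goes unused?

220

89 kg → truck 1 (remaining 31 kg)
94 kg → truck 2 (remaining 26 kg)
105 kg → truck 3 (remaining 15 kg)
117 kg → truck 4 (remaining 3 kg)
119 kg → truck 5 (remaining 1 kg)
20 kg → truck 1 (remaining 11 kg)
106 kg → truck 6 (remaining 14 kg)
51 kg → truck 7 (remaining 69 kg)
27 kg → truck 7 (remaining 42 kg)
59 kg → truck 8 (remaining 61 kg)
28 kg → truck 7 (remaining 14 kg)
28 kg → truck 8 (remaining 33 kg)
60 kg → truck 9 (remaining 60 kg)
14 kg → truck 2 (remaining 12 kg)
90 kg → truck 10 (remaining 30 kg)
22 kg → truck 8 (remaining 11 kg)
39 kg → truck 9 (remaining 21 kg)
32 kg → truck 11 (remaining 88 kg)
11 trucks × 120 kg = 1320 kg; used 1100 kg; unused 220 kg.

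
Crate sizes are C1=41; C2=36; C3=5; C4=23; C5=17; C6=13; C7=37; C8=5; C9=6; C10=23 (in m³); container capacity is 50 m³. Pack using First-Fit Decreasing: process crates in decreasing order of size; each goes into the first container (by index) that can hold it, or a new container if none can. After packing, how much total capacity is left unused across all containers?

44

Sorted descending: 41, 37, 36, 23, 23, 17, 13, 6, 5, 5.
Put 41 m³ in container 1; 9 m³ remain.
Put 37 m³ in container 2; 13 m³ remain.
Put 36 m³ in container 3; 14 m³ remain.
Put 23 m³ in container 4; 27 m³ remain.
Put 23 m³ in container 4; 4 m³ remain.
Put 17 m³ in container 5; 33 m³ remain.
Put 13 m³ in container 2; 0 m³ remain.
Put 6 m³ in container 1; 3 m³ remain.
Put 5 m³ in container 3; 9 m³ remain.
Put 5 m³ in container 3; 4 m³ remain.
5 containers × 50 m³ = 250 m³; used 206 m³; unused 44 m³.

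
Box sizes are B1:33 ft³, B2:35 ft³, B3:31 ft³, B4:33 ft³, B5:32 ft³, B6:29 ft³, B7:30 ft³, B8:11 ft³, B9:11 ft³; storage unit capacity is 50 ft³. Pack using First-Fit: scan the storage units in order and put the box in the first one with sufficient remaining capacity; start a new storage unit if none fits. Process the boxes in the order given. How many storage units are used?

storage unit 1: place B1 (33 ft³), 17 ft³ left
storage unit 2: place B2 (35 ft³), 15 ft³ left
storage unit 3: place B3 (31 ft³), 19 ft³ left
storage unit 4: place B4 (33 ft³), 17 ft³ left
storage unit 5: place B5 (32 ft³), 18 ft³ left
storage unit 6: place B6 (29 ft³), 21 ft³ left
storage unit 7: place B7 (30 ft³), 20 ft³ left
storage unit 1: place B8 (11 ft³), 6 ft³ left
storage unit 2: place B9 (11 ft³), 4 ft³ left
Final storage units: [33,11] [35,11] [31] [33] [32] [29] [30].

7 storage units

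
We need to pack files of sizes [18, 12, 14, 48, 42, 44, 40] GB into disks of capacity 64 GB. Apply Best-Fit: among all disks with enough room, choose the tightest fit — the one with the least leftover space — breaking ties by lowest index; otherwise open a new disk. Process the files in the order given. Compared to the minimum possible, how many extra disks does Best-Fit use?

1

Best-Fit: [18,12,14] [48] [42] [44] [40] → 5 disks.
Total size 218 GB; any packing needs at least ⌈218/64⌉ = 4 disks.
An optimal packing achieves that bound: [48,14] [44,18] [42,12] [40] → 4 disks.
Excess: 5 − 4 = 1.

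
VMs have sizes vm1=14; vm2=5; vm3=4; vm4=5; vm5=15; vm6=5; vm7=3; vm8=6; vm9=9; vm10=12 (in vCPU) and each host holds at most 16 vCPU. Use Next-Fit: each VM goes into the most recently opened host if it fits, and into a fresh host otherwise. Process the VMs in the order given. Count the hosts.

6 hosts

vm1 (14 vCPU) → host 1 (remaining 2 vCPU)
vm2 (5 vCPU) → host 2 (remaining 11 vCPU)
vm3 (4 vCPU) → host 2 (remaining 7 vCPU)
vm4 (5 vCPU) → host 2 (remaining 2 vCPU)
vm5 (15 vCPU) → host 3 (remaining 1 vCPU)
vm6 (5 vCPU) → host 4 (remaining 11 vCPU)
vm7 (3 vCPU) → host 4 (remaining 8 vCPU)
vm8 (6 vCPU) → host 4 (remaining 2 vCPU)
vm9 (9 vCPU) → host 5 (remaining 7 vCPU)
vm10 (12 vCPU) → host 6 (remaining 4 vCPU)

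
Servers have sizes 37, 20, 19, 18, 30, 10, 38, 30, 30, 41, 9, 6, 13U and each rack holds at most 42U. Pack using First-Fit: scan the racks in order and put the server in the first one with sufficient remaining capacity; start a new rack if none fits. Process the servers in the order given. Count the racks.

9

rack 1: place 37U, 5U left
rack 2: place 20U, 22U left
rack 2: place 19U, 3U left
rack 3: place 18U, 24U left
rack 4: place 30U, 12U left
rack 3: place 10U, 14U left
rack 5: place 38U, 4U left
rack 6: place 30U, 12U left
rack 7: place 30U, 12U left
rack 8: place 41U, 1U left
rack 3: place 9U, 5U left
rack 4: place 6U, 6U left
rack 9: place 13U, 29U left
Final racks: [37] [20,19] [18,10,9] [30,6] [38] [30] [30] [41] [13].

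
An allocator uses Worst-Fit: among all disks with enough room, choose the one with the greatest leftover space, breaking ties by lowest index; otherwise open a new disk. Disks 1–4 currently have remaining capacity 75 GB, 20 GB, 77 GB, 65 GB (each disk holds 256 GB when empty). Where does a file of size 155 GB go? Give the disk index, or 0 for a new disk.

0

No disk has ≥ 155 GB free, so a new disk is opened.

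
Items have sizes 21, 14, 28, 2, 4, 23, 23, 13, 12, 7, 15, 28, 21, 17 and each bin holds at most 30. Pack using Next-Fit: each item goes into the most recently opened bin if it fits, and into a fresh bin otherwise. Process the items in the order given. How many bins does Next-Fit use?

Put 21 in bin 1; 9 remain.
Put 14 in bin 2; 16 remain.
Put 28 in bin 3; 2 remain.
Put 2 in bin 3; 0 remain.
Put 4 in bin 4; 26 remain.
Put 23 in bin 4; 3 remain.
Put 23 in bin 5; 7 remain.
Put 13 in bin 6; 17 remain.
Put 12 in bin 6; 5 remain.
Put 7 in bin 7; 23 remain.
Put 15 in bin 7; 8 remain.
Put 28 in bin 8; 2 remain.
Put 21 in bin 9; 9 remain.
Put 17 in bin 10; 13 remain.
Final bins: [21] [14] [28,2] [4,23] [23] [13,12] [7,15] [28] [21] [17].

10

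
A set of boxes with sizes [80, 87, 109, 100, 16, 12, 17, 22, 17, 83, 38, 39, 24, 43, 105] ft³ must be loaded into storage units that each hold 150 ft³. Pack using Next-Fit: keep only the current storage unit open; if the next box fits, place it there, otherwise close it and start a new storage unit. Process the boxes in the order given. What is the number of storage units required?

7

storage unit 1: place 80 ft³, 70 ft³ left
storage unit 2: place 87 ft³, 63 ft³ left
storage unit 3: place 109 ft³, 41 ft³ left
storage unit 4: place 100 ft³, 50 ft³ left
storage unit 4: place 16 ft³, 34 ft³ left
storage unit 4: place 12 ft³, 22 ft³ left
storage unit 4: place 17 ft³, 5 ft³ left
storage unit 5: place 22 ft³, 128 ft³ left
storage unit 5: place 17 ft³, 111 ft³ left
storage unit 5: place 83 ft³, 28 ft³ left
storage unit 6: place 38 ft³, 112 ft³ left
storage unit 6: place 39 ft³, 73 ft³ left
storage unit 6: place 24 ft³, 49 ft³ left
storage unit 6: place 43 ft³, 6 ft³ left
storage unit 7: place 105 ft³, 45 ft³ left
Final storage units: [80] [87] [109] [100,16,12,17] [22,17,83] [38,39,24,43] [105].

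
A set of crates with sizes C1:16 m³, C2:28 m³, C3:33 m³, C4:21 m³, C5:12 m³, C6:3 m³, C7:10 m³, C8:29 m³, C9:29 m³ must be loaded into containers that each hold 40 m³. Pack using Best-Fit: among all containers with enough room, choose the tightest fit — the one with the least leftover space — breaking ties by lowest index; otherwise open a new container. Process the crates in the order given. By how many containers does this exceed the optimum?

Best-Fit: [16,21,3] [28,12] [33] [10,29] [29] → 5 containers.
Total size 181 m³; any packing needs at least ⌈181/40⌉ = 5 containers.
So 5 is already optimal.

0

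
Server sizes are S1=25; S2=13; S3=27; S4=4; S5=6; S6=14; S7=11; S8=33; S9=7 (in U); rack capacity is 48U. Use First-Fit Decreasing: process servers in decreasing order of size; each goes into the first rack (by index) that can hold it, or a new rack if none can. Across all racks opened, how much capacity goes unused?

4

Sorted descending: 33, 27, 25, 14, 13, 11, 7, 6, 4.
33U → rack 1 (remaining 15U)
27U → rack 2 (remaining 21U)
25U → rack 3 (remaining 23U)
14U → rack 1 (remaining 1U)
13U → rack 2 (remaining 8U)
11U → rack 3 (remaining 12U)
7U → rack 2 (remaining 1U)
6U → rack 3 (remaining 6U)
4U → rack 3 (remaining 2U)
3 racks × 48U = 144U; used 140U; unused 4U.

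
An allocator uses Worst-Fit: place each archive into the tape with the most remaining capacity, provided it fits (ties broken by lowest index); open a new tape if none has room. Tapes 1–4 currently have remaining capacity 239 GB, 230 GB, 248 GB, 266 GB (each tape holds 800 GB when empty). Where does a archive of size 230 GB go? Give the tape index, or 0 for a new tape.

4

Tapes with room: tape 1 (239 GB), tape 2 (230 GB), tape 3 (248 GB), tape 4 (266 GB).
Most room is tape 4 with 266 GB free.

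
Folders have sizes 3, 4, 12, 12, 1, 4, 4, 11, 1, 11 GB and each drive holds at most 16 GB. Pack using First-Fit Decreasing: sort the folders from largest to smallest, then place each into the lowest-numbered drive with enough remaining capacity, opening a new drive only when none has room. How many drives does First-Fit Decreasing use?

Sorted descending: 12, 12, 11, 11, 4, 4, 4, 3, 1, 1.
12 GB → drive 1 (remaining 4 GB)
12 GB → drive 2 (remaining 4 GB)
11 GB → drive 3 (remaining 5 GB)
11 GB → drive 4 (remaining 5 GB)
4 GB → drive 1 (remaining 0 GB)
4 GB → drive 2 (remaining 0 GB)
4 GB → drive 3 (remaining 1 GB)
3 GB → drive 4 (remaining 2 GB)
1 GB → drive 3 (remaining 0 GB)
1 GB → drive 4 (remaining 1 GB)
Final drives: [12,4] [12,4] [11,4,1] [11,3,1].

4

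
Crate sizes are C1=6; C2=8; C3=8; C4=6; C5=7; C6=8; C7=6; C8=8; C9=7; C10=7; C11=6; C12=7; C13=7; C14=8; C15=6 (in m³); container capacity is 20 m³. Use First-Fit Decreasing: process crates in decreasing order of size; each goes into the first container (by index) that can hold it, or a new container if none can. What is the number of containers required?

6 containers

Sorted descending: 8, 8, 8, 8, 8, 7, 7, 7, 7, 7, 6, 6, 6, 6, 6.
Put 8 m³ in container 1; 12 m³ remain.
Put 8 m³ in container 1; 4 m³ remain.
Put 8 m³ in container 2; 12 m³ remain.
Put 8 m³ in container 2; 4 m³ remain.
Put 8 m³ in container 3; 12 m³ remain.
Put 7 m³ in container 3; 5 m³ remain.
Put 7 m³ in container 4; 13 m³ remain.
Put 7 m³ in container 4; 6 m³ remain.
Put 7 m³ in container 5; 13 m³ remain.
Put 7 m³ in container 5; 6 m³ remain.
Put 6 m³ in container 4; 0 m³ remain.
Put 6 m³ in container 5; 0 m³ remain.
Put 6 m³ in container 6; 14 m³ remain.
Put 6 m³ in container 6; 8 m³ remain.
Put 6 m³ in container 6; 2 m³ remain.
Final containers: [8,8] [8,8] [8,7] [7,7,6] [7,7,6] [6,6,6].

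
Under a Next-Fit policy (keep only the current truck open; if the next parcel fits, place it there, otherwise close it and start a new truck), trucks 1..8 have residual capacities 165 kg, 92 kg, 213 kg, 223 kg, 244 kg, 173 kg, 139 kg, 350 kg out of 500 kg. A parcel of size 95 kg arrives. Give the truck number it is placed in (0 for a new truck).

Next-Fit only looks at truck 8, which has 350 kg free.
95 kg fits there.

8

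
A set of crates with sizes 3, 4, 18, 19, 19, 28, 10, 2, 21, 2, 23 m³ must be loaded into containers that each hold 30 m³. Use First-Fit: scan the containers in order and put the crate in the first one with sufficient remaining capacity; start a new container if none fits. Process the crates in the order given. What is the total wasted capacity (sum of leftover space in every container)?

31

3 m³ → container 1 (remaining 27 m³)
4 m³ → container 1 (remaining 23 m³)
18 m³ → container 1 (remaining 5 m³)
19 m³ → container 2 (remaining 11 m³)
19 m³ → container 3 (remaining 11 m³)
28 m³ → container 4 (remaining 2 m³)
10 m³ → container 2 (remaining 1 m³)
2 m³ → container 1 (remaining 3 m³)
21 m³ → container 5 (remaining 9 m³)
2 m³ → container 1 (remaining 1 m³)
23 m³ → container 6 (remaining 7 m³)
6 containers × 30 m³ = 180 m³; used 149 m³; unused 31 m³.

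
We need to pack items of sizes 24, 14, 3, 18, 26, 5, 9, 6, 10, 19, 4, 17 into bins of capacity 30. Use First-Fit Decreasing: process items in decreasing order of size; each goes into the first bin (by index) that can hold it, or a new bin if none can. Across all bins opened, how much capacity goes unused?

25

Sorted descending: 26, 24, 19, 18, 17, 14, 10, 9, 6, 5, 4, 3.
Put 26 in bin 1; 4 remain.
Put 24 in bin 2; 6 remain.
Put 19 in bin 3; 11 remain.
Put 18 in bin 4; 12 remain.
Put 17 in bin 5; 13 remain.
Put 14 in bin 6; 16 remain.
Put 10 in bin 3; 1 remain.
Put 9 in bin 4; 3 remain.
Put 6 in bin 2; 0 remain.
Put 5 in bin 5; 8 remain.
Put 4 in bin 1; 0 remain.
Put 3 in bin 4; 0 remain.
6 bins × 30 = 180; used 155; unused 25.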